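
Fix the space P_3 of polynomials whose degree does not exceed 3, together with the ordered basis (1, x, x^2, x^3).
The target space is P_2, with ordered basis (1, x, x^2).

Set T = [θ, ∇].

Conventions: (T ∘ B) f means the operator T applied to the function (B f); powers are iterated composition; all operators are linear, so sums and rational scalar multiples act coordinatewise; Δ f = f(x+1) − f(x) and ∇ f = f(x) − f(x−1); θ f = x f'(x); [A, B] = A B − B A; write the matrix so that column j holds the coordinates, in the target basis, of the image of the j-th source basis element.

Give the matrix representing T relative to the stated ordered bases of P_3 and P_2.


the matrix is [[0, -1, 2, -3]; [0, 0, -2, 6]; [0, 0, 0, -3]] (rows listed top to bottom)

image of 1: 0
image of x: -1
image of x^2: -2x + 2
image of x^3: -3x^2 + 6x - 3
each image's coordinates form column j of the matrix


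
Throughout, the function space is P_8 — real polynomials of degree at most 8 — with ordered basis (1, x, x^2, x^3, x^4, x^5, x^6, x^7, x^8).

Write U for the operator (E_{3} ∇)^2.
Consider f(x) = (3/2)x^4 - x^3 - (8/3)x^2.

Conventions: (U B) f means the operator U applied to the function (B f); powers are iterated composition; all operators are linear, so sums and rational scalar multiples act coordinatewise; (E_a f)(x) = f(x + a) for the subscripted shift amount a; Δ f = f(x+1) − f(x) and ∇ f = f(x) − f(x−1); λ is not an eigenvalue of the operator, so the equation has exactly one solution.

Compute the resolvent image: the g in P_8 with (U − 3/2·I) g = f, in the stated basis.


write g with unknown coordinates in the stated basis and equate coefficients in (U − 3/2·I) g = f
solving from the highest basis element down gives g = -x^4 + (2/3)x^3 - (56/9)x^2 - (232/3)x - 5300/27
check: U g = -12x^2 - 116x - 2650/9
so U g − 3/2·g = (3/2)x^4 - x^3 - (8/3)x^2 = f ✓

g(x) = -x^4 + (2/3)x^3 - (56/9)x^2 - (232/3)x - 5300/27


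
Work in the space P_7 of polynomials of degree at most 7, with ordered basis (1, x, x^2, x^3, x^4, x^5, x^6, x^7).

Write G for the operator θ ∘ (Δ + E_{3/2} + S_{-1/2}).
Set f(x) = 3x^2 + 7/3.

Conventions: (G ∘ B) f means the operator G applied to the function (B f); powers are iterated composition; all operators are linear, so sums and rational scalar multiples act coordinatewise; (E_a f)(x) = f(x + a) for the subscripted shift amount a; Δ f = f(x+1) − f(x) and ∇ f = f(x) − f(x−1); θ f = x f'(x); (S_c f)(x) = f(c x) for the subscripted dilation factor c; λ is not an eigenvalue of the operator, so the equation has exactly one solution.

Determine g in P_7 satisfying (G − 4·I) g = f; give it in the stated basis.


the result is g(x) = -2x^2 - (20/7)x - 7/12

write g with unknown coordinates in the stated basis and equate coefficients in (G − 4·I) g = f
solving from the highest basis element down gives g = -2x^2 - (20/7)x - 7/12
check: G g = -5x^2 - (80/7)x
so G g − 4·g = 3x^2 + 7/3 = f ✓


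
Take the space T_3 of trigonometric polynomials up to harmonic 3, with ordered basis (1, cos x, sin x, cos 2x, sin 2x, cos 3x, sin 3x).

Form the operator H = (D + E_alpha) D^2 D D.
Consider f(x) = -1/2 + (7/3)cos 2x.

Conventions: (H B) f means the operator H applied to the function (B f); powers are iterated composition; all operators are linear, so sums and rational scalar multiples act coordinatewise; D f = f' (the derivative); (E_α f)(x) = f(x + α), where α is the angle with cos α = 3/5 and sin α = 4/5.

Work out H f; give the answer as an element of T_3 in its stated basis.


the image equals g(x) = -(784/75)cos 2x - (8288/75)sin 2x

D f = -(14/3)sin 2x
D D f = -(28/3)cos 2x
D D D f = (56/3)sin 2x
D D D D f = (112/3)cos 2x
D (D^2 D) D f = -(224/3)sin 2x
E_alpha (D^2 D) D f = -(784/75)cos 2x - (896/25)sin 2x
(D + E_alpha) (D^2 D) D f = -(784/75)cos 2x - (8288/75)sin 2x


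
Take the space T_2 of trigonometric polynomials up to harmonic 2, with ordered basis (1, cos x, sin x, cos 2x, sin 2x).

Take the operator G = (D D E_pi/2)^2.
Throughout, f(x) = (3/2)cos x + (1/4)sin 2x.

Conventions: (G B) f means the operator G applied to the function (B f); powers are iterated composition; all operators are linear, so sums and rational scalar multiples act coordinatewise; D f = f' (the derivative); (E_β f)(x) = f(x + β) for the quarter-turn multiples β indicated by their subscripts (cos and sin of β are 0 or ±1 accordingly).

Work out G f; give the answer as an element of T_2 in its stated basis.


g(x) = -(3/2)cos x + 4sin 2x

E_pi/2 f = -(3/2)sin x - (1/4)sin 2x
D E_pi/2 f = -(3/2)cos x - (1/2)cos 2x
D D E_pi/2 f = (3/2)sin x + sin 2x
E_pi/2 (D D E_pi/2) f = (3/2)cos x - sin 2x
D E_pi/2 (D D E_pi/2) f = -(3/2)sin x - 2cos 2x
D D E_pi/2 (D D E_pi/2) f = -(3/2)cos x + 4sin 2x


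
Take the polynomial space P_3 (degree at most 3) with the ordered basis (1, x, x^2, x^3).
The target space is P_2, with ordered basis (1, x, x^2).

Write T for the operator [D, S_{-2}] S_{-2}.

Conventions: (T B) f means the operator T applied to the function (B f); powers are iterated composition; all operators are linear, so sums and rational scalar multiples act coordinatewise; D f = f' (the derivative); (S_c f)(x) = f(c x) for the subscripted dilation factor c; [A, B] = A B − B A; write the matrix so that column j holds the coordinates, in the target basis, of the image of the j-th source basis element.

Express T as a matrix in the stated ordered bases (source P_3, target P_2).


image of 1: 0
image of x: 6
image of x^2: 48x
image of x^3: 288x^2
each image's coordinates form column j of the matrix

the matrix is [[0, 6, 0, 0]; [0, 0, 48, 0]; [0, 0, 0, 288]] (rows listed top to bottom)


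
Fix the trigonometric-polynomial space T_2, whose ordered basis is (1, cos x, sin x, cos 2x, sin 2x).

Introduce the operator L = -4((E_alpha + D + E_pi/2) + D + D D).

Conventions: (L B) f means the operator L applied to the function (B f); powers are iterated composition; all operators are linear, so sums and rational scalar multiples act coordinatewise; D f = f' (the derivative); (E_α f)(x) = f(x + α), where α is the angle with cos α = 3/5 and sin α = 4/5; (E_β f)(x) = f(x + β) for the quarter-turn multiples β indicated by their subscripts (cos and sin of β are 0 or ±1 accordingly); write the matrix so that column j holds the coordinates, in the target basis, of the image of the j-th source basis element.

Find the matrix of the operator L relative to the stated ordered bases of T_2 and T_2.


image of 1: -8
image of cos x: (8/5)cos x + (76/5)sin x
image of sin x: -(76/5)cos x + (8/5)sin x
image of cos 2x: (528/25)cos 2x + (496/25)sin 2x
image of sin 2x: -(496/25)cos 2x + (528/25)sin 2x
each image's coordinates form column j of the matrix

the matrix is [[-8, 0, 0, 0, 0]; [0, 8/5, -76/5, 0, 0]; [0, 76/5, 8/5, 0, 0]; [0, 0, 0, 528/25, -496/25]; [0, 0, 0, 496/25, 528/25]] (rows listed top to bottom)


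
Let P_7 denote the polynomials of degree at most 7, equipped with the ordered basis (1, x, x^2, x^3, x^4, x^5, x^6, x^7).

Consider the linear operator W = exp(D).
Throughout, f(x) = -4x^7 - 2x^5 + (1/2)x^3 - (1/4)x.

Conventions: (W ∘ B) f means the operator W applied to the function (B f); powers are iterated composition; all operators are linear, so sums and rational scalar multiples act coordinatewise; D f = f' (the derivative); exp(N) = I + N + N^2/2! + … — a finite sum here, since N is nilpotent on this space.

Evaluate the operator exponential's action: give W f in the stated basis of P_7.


g(x) = -4x^7 - 28x^6 - 86x^5 - 150x^4 - (319/2)x^3 - (205/2)x^2 - (147/4)x - 23/4

order-1 term: -28x^6 - 10x^4 + (3/2)x^2 - 1/4
order-2 term: -84x^5 - 20x^3 + (3/2)x
order-3 term: -140x^4 - 20x^2 + 1/2
order-4 term: -140x^3 - 10x
order-5 term: -84x^2 - 2
order-6 term: -28x
order-7 term: -4
the series for exp(D) f terminates at order 7
exp(D) f = -4x^7 - 28x^6 - 86x^5 - 150x^4 - (319/2)x^3 - (205/2)x^2 - (147/4)x - 23/4


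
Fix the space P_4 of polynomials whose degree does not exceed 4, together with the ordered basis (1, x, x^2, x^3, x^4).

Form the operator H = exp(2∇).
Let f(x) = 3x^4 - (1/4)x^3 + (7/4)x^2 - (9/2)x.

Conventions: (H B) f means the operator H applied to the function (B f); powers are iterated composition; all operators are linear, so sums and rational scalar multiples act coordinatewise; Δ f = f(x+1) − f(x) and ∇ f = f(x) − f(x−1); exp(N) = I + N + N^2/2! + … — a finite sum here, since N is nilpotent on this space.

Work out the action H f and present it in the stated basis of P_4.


the image equals g(x) = 3x^4 + (95/4)x^3 + (145/4)x^2 - 23x - 23

order-1 term: 24x^3 - (75/2)x^2 + (65/2)x - 19
order-2 term: 72x^2 - 147x + 94
order-3 term: 96x - 146
order-4 term: 48
the series for exp(2∇) f terminates at order 4
exp(2∇) f = 3x^4 + (95/4)x^3 + (145/4)x^2 - 23x - 23


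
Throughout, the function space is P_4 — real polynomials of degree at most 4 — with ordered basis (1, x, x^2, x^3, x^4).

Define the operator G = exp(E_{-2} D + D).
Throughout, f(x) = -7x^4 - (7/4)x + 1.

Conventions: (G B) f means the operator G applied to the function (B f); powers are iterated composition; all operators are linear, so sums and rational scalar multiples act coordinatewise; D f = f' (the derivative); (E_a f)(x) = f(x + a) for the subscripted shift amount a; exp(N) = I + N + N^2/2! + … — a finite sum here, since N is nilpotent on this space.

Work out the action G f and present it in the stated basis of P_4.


the image equals g(x) = -7x^4 - 56x^3 + (441/4)x - 453/2

order-1 term: -56x^3 + 168x^2 - 336x + 441/2
order-2 term: -168x^2 + 672x - 1008
order-3 term: -224x + 672
order-4 term: -112
the series for exp(E_{-2} D + D) f terminates at order 4
exp(E_{-2} D + D) f = -7x^4 - 56x^3 + (441/4)x - 453/2


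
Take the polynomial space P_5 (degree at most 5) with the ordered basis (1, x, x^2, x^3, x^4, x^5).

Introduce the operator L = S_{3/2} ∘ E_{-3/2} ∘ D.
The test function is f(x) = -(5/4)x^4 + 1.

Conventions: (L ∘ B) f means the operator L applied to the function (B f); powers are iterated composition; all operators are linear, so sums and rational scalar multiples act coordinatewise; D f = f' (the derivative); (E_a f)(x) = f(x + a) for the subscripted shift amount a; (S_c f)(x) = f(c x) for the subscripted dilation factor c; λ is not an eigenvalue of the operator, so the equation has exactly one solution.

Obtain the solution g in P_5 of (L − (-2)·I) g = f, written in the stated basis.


write g with unknown coordinates in the stated basis and equate coefficients in (L − (-2)·I) g = f
solving from the highest basis element down gives g = -(5/8)x^4 + (135/32)x^3 - (6885/256)x^2 + (41715/512)x - 101413/1024
check: L g = -(135/16)x^3 + (6885/128)x^2 - (41715/256)x + 101925/512
so L g − (-2)·g = -(5/4)x^4 + 1 = f ✓

the result is g(x) = -(5/8)x^4 + (135/32)x^3 - (6885/256)x^2 + (41715/512)x - 101413/1024


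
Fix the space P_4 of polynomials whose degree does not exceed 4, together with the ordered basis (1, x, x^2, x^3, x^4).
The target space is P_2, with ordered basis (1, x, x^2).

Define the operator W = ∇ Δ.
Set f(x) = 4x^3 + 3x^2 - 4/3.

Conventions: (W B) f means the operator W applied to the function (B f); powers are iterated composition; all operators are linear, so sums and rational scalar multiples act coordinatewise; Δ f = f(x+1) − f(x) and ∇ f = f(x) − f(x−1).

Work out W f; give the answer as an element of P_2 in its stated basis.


the image equals g(x) = 24x + 6

Δ f = 12x^2 + 18x + 7
∇ Δ f = 24x + 6


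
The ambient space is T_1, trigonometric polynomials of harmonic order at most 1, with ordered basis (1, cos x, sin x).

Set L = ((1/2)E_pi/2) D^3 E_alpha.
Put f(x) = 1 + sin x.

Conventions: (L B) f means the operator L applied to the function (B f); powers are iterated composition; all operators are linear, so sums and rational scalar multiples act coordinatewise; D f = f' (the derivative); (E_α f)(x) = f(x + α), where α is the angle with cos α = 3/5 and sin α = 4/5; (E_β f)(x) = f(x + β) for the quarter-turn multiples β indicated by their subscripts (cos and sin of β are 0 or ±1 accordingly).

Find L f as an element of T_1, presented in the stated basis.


the image equals g(x) = (2/5)cos x + (3/10)sin x

E_alpha f = 1 + (4/5)cos x + (3/5)sin x
D E_alpha f = (3/5)cos x - (4/5)sin x
D D E_alpha f = -(4/5)cos x - (3/5)sin x
D D D E_alpha f = -(3/5)cos x + (4/5)sin x
E_pi/2 D^3 E_alpha f = (4/5)cos x + (3/5)sin x
((1/2)E_pi/2) D^3 E_alpha f = (2/5)cos x + (3/10)sin x


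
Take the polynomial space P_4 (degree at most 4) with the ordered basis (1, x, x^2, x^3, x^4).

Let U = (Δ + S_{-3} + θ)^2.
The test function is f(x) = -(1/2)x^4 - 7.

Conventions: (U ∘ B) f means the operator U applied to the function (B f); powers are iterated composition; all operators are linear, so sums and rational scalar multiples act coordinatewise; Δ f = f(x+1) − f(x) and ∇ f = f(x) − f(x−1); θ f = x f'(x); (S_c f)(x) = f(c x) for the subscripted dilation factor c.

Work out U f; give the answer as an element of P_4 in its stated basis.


Δ f = -2x^3 - 3x^2 - 2x - 1/2
S_{-3} f = -(81/2)x^4 - 7
θ f = -2x^4
(Δ + S_{-3} + θ) f = -(85/2)x^4 - 2x^3 - 3x^2 - 2x - 15/2
Δ (Δ + S_{-3} + θ) f = -170x^3 - 261x^2 - 182x - 99/2
S_{-3} (Δ + S_{-3} + θ) f = -(6885/2)x^4 + 54x^3 - 27x^2 + 6x - 15/2
θ (Δ + S_{-3} + θ) f = -170x^4 - 6x^3 - 6x^2 - 2x
(Δ + S_{-3} + θ) (Δ + S_{-3} + θ) f = -(7225/2)x^4 - 122x^3 - 294x^2 - 178x - 57

the image equals g(x) = -(7225/2)x^4 - 122x^3 - 294x^2 - 178x - 57


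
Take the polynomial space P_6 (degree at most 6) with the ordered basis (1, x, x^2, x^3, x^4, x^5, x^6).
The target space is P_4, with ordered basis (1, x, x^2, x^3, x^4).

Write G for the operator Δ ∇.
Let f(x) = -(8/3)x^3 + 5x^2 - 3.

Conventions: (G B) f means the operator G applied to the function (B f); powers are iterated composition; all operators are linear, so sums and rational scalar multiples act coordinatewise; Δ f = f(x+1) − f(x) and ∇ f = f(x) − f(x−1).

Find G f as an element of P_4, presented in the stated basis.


the image equals g(x) = -16x + 10

∇ f = -8x^2 + 18x - 23/3
Δ ∇ f = -16x + 10


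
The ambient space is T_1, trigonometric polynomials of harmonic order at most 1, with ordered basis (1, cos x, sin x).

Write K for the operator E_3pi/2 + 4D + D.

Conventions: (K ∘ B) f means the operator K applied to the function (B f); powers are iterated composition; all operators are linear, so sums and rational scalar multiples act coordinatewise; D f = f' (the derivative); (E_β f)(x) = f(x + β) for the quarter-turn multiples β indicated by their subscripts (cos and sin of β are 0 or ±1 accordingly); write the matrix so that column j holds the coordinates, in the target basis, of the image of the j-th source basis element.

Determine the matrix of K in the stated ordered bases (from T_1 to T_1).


the matrix is [[1, 0, 0]; [0, 0, 4]; [0, -4, 0]] (rows listed top to bottom)

image of 1: 1
image of cos x: -4sin x
image of sin x: 4cos x
each image's coordinates form column j of the matrix


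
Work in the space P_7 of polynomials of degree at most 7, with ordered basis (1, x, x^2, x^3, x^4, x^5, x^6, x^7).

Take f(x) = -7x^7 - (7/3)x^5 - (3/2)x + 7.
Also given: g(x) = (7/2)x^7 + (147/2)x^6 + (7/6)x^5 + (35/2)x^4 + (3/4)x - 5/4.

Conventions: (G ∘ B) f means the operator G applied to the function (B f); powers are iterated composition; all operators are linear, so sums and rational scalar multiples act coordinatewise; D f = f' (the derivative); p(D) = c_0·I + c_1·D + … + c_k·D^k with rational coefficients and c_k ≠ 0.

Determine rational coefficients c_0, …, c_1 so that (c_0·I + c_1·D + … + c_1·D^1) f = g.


D^0 f = -7x^7 - (7/3)x^5 - (3/2)x + 7
D^1 f = -49x^6 - (35/3)x^4 - 3/2
matching coefficients of g against c_0 f + c_1 Df + … from the top degree down determines the c_i
solution: c_0 = -1/2, c_1 = -3/2

c_0 = -1/2, c_1 = -3/2


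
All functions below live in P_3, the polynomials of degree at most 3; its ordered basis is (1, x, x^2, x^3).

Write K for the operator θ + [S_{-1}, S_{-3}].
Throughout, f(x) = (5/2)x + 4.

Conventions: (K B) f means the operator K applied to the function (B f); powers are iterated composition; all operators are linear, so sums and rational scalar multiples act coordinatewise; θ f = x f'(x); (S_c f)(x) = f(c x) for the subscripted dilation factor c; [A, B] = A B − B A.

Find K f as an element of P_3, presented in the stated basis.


θ f = (5/2)x
S_{-3} f = -(15/2)x + 4
S_{-1} S_{-3} f = (15/2)x + 4
S_{-1} f = -(5/2)x + 4
S_{-3} S_{-1} f = (15/2)x + 4
[S_{-1}, S_{-3}] f = 0
(θ + [S_{-1}, S_{-3}]) f = (5/2)x

g(x) = (5/2)x


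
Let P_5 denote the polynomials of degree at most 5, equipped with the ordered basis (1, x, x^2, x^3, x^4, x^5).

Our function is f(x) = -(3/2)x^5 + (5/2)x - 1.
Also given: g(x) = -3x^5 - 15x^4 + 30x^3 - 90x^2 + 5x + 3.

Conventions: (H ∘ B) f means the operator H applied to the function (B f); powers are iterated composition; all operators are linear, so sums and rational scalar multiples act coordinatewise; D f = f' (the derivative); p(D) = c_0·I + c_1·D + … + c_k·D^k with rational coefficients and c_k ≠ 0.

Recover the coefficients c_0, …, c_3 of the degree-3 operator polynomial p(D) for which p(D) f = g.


p(D) = 2·I + 2·D − D^2 + D^3, i.e. c_0 = 2, c_1 = 2, c_2 = -1, c_3 = 1

D^0 f = -(3/2)x^5 + (5/2)x - 1
D^1 f = -(15/2)x^4 + 5/2
D^2 f = -30x^3
D^3 f = -90x^2
matching coefficients of g against c_0 f + c_1 Df + … from the top degree down determines the c_i
solution: c_0 = 2, c_1 = 2, c_2 = -1, c_3 = 1


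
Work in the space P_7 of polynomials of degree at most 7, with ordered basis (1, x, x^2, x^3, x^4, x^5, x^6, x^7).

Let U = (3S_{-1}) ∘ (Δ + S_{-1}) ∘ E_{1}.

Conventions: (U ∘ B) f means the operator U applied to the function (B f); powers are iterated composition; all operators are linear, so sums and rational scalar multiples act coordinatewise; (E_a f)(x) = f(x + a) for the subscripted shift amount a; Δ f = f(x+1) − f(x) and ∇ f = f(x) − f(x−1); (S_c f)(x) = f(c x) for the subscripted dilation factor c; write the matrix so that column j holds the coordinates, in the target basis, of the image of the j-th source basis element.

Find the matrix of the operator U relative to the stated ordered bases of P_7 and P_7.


image of 1: 3
image of x: 3x + 6
image of x^2: 3x^2 + 12
image of x^3: 3x^3 + 18x^2 - 18x + 24
image of x^4: 3x^4 + 72x^2 - 72x + 48
image of x^5: 3x^5 + 30x^4 - 60x^3 + 240x^2 - 210x + 96
image of x^6: 3x^6 + 180x^4 - 360x^3 + 720x^2 - 540x + 192
image of x^7: 3x^7 + 42x^6 - 126x^5 + 840x^4 - 1470x^3 + 2016x^2 - 1302x + 384
each image's coordinates form column j of the matrix

the matrix is [[3, 6, 12, 24, 48, 96, 192, 384]; [0, 3, 0, -18, -72, -210, -540, -1302]; [0, 0, 3, 18, 72, 240, 720, 2016]; [0, 0, 0, 3, 0, -60, -360, -1470]; [0, 0, 0, 0, 3, 30, 180, 840]; [0, 0, 0, 0, 0, 3, 0, -126]; [0, 0, 0, 0, 0, 0, 3, 42]; [0, 0, 0, 0, 0, 0, 0, 3]] (rows listed top to bottom)


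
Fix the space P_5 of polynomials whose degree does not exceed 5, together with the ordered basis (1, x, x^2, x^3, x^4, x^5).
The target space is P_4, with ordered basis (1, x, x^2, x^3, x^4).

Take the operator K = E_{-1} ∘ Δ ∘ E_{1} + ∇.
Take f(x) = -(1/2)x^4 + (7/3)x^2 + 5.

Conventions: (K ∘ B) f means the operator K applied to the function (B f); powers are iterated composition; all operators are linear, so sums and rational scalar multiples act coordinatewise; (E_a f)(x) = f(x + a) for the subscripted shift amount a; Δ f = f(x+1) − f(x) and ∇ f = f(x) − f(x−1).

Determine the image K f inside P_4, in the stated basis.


g(x) = -4x^3 + (16/3)x

E_{1} f = -(1/2)x^4 - 2x^3 - (2/3)x^2 + (8/3)x + 41/6
Δ E_{1} f = -2x^3 - 9x^2 - (28/3)x - 1/2
E_{-1} Δ E_{1} f = -2x^3 - 3x^2 + (8/3)x + 11/6
∇ f = -2x^3 + 3x^2 + (8/3)x - 11/6
(E_{-1} ∘ Δ ∘ E_{1} + ∇) f = -4x^3 + (16/3)x


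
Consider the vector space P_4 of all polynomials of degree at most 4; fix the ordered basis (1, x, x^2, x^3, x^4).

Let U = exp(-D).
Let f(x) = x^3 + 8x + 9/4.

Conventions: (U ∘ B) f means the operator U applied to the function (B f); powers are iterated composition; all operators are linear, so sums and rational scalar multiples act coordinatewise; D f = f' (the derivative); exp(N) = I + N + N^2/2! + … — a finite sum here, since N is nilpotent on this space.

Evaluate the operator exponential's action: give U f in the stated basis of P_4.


the result is g(x) = x^3 - 3x^2 + 11x - 27/4

order-1 term: -3x^2 - 8
order-2 term: 3x
order-3 term: -1
the series for exp(-D) f terminates at order 3
exp(-D) f = x^3 - 3x^2 + 11x - 27/4


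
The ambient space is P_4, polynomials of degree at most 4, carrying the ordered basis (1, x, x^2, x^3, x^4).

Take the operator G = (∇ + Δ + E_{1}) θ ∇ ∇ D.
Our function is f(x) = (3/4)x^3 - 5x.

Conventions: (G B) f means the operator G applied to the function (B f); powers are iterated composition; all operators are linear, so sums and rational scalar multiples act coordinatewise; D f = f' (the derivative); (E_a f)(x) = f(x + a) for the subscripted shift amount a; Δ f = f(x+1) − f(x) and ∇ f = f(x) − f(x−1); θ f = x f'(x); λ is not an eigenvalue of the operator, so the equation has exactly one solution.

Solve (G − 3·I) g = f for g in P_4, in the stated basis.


write g with unknown coordinates in the stated basis and equate coefficients in (G − 3·I) g = f
solving from the highest basis element down gives g = -(1/4)x^3 + (5/3)x
check: G g = 0
so G g − 3·g = (3/4)x^3 - 5x = f ✓

the image equals g(x) = -(1/4)x^3 + (5/3)x


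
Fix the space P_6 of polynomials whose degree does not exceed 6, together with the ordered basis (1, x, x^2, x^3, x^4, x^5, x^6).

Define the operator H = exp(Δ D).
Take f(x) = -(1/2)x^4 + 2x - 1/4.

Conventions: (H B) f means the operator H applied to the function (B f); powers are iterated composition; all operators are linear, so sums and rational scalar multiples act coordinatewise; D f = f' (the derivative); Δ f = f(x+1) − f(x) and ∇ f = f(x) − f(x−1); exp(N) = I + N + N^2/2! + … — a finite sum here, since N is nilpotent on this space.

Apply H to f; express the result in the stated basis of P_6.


order-1 term: -6x^2 - 6x - 2
order-2 term: -6
the series for exp(Δ D) f terminates at order 2
exp(Δ D) f = -(1/2)x^4 - 6x^2 - 4x - 33/4

the image equals g(x) = -(1/2)x^4 - 6x^2 - 4x - 33/4


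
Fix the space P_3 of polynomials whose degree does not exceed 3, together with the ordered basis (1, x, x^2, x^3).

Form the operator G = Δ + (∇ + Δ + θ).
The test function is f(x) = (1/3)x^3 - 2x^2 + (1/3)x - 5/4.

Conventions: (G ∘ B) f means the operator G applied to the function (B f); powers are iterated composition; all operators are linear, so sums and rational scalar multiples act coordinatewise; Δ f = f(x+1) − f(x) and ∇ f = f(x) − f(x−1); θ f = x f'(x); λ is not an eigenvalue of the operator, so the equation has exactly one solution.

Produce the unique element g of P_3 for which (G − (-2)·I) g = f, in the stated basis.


g(x) = (1/15)x^3 - (13/20)x^2 + (121/90)x - 29/12

write g with unknown coordinates in the stated basis and equate coefficients in (G − (-2)·I) g = f
solving from the highest basis element down gives g = (1/15)x^3 - (13/20)x^2 + (121/90)x - 29/12
check: G g = (1/5)x^3 - (7/10)x^2 - (106/45)x + 43/12
so G g − (-2)·g = (1/3)x^3 - 2x^2 + (1/3)x - 5/4 = f ✓


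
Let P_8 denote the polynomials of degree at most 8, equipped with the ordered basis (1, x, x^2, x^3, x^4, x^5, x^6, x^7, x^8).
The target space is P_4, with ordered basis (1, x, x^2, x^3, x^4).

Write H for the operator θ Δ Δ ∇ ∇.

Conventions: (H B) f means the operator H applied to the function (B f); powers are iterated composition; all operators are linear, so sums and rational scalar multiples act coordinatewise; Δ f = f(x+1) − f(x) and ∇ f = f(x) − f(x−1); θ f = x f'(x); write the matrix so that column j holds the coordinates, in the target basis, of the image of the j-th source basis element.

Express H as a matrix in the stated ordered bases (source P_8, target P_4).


the matrix is [[0, 0, 0, 0, 0, 0, 0, 0, 0]; [0, 0, 0, 0, 0, 120, 0, 840, 0]; [0, 0, 0, 0, 0, 0, 720, 0, 6720]; [0, 0, 0, 0, 0, 0, 0, 2520, 0]; [0, 0, 0, 0, 0, 0, 0, 0, 6720]] (rows listed top to bottom)

image of 1: 0
image of x: 0
image of x^2: 0
image of x^3: 0
image of x^4: 0
image of x^5: 120x
image of x^6: 720x^2
image of x^7: 2520x^3 + 840x
image of x^8: 6720x^4 + 6720x^2
each image's coordinates form column j of the matrix


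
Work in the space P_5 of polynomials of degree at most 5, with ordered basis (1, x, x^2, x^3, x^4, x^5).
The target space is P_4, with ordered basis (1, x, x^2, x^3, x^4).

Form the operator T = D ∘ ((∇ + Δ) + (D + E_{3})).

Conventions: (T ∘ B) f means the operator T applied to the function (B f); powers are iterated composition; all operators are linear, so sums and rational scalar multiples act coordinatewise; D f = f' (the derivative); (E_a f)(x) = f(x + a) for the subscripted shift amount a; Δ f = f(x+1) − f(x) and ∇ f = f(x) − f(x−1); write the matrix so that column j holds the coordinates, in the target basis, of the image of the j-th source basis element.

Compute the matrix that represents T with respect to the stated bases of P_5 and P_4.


the matrix is [[0, 1, 12, 27, 116, 405]; [0, 0, 2, 36, 108, 580]; [0, 0, 0, 3, 72, 270]; [0, 0, 0, 0, 4, 120]; [0, 0, 0, 0, 0, 5]] (rows listed top to bottom)

image of 1: 0
image of x: 1
image of x^2: 2x + 12
image of x^3: 3x^2 + 36x + 27
image of x^4: 4x^3 + 72x^2 + 108x + 116
image of x^5: 5x^4 + 120x^3 + 270x^2 + 580x + 405
each image's coordinates form column j of the matrix


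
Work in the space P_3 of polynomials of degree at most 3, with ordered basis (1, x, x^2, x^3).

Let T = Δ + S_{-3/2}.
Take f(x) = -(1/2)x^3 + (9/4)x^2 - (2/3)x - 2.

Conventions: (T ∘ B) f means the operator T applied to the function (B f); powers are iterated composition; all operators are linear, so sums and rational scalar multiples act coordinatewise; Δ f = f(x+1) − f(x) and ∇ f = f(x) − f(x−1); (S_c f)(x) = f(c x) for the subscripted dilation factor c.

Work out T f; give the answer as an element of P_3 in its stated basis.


Δ f = -(3/2)x^2 + 3x + 13/12
S_{-3/2} f = (27/16)x^3 + (81/16)x^2 + x - 2
(Δ + S_{-3/2}) f = (27/16)x^3 + (57/16)x^2 + 4x - 11/12

g(x) = (27/16)x^3 + (57/16)x^2 + 4x - 11/12


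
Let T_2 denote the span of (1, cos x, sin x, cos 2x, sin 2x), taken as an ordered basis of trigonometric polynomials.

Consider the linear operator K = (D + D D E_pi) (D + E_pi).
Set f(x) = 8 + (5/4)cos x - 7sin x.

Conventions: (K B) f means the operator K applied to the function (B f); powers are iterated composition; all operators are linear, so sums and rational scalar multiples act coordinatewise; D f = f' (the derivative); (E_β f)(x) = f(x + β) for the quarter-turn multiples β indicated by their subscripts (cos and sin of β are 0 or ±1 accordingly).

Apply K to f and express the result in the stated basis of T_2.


D f = -7cos x - (5/4)sin x
E_pi f = 8 - (5/4)cos x + 7sin x
(D + E_pi) f = 8 - (33/4)cos x + (23/4)sin x
D (D + E_pi) f = (23/4)cos x + (33/4)sin x
E_pi (D + E_pi) f = 8 + (33/4)cos x - (23/4)sin x
D E_pi (D + E_pi) f = -(23/4)cos x - (33/4)sin x
D D E_pi (D + E_pi) f = -(33/4)cos x + (23/4)sin x
(D + D D E_pi) (D + E_pi) f = -(5/2)cos x + 14sin x

g(x) = -(5/2)cos x + 14sin x


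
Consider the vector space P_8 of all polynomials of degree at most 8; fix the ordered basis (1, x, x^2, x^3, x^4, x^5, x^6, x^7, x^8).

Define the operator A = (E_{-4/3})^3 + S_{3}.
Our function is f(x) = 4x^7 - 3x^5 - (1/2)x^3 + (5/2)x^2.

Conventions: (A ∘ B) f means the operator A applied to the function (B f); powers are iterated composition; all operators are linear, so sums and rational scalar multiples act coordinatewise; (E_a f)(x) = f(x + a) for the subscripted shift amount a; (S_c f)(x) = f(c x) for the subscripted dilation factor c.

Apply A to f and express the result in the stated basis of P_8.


E_{-4/3} f = 4x^7 - (112/3)x^6 + (439/3)x^5 - (8420/27)x^4 + (62959/162)x^3 - (45095/162)x^2 + (73324/729)x - 25576/2187
E_{-4/3} E_{-4/3} f = 4x^7 - (224/3)x^6 + (1783/3)x^5 - (70600/27)x^4 + (1112239/162)x^3 - (1741795/162)x^2 + (6769576/729)x - 7444256/2187
E_{-4/3} E_{-4/3} E_{-4/3} f = 4x^7 - 112x^6 + 1341x^5 - 8900x^4 + (70719/2)x^3 - (168175/2)x^2 + 110804x - 62392
S_{3} f = 8748x^7 - 729x^5 - (27/2)x^3 + (45/2)x^2
((E_{-4/3})^3 + S_{3}) f = 8752x^7 - 112x^6 + 612x^5 - 8900x^4 + 35346x^3 - 84065x^2 + 110804x - 62392

g(x) = 8752x^7 - 112x^6 + 612x^5 - 8900x^4 + 35346x^3 - 84065x^2 + 110804x - 62392


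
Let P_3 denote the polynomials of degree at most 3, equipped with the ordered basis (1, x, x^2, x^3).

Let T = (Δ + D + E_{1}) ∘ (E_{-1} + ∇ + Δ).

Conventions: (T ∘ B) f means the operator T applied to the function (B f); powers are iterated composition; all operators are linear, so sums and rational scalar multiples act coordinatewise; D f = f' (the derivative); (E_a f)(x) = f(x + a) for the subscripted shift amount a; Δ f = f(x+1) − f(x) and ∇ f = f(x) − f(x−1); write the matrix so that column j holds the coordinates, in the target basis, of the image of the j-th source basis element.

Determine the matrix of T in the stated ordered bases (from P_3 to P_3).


image of 1: 1
image of x: x + 4
image of x^2: x^2 + 8x + 9
image of x^3: x^3 + 12x^2 + 27x + 18
each image's coordinates form column j of the matrix

the matrix is [[1, 4, 9, 18]; [0, 1, 8, 27]; [0, 0, 1, 12]; [0, 0, 0, 1]] (rows listed top to bottom)


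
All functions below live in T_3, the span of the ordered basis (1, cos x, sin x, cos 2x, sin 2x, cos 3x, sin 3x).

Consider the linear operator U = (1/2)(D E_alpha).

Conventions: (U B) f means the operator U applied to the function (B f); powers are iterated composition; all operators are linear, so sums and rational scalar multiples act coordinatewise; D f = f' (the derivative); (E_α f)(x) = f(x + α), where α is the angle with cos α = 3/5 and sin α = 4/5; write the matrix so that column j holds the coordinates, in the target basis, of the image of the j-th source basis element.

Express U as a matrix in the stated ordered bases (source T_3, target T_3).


the matrix is [[0, 0, 0, 0, 0, 0, 0]; [0, -2/5, 3/10, 0, 0, 0, 0]; [0, -3/10, -2/5, 0, 0, 0, 0]; [0, 0, 0, -24/25, -7/25, 0, 0]; [0, 0, 0, 7/25, -24/25, 0, 0]; [0, 0, 0, 0, 0, -66/125, -351/250]; [0, 0, 0, 0, 0, 351/250, -66/125]] (rows listed top to bottom)

image of 1: 0
image of cos x: -(2/5)cos x - (3/10)sin x
image of sin x: (3/10)cos x - (2/5)sin x
image of cos 2x: -(24/25)cos 2x + (7/25)sin 2x
image of sin 2x: -(7/25)cos 2x - (24/25)sin 2x
image of cos 3x: -(66/125)cos 3x + (351/250)sin 3x
image of sin 3x: -(351/250)cos 3x - (66/125)sin 3x
each image's coordinates form column j of the matrix


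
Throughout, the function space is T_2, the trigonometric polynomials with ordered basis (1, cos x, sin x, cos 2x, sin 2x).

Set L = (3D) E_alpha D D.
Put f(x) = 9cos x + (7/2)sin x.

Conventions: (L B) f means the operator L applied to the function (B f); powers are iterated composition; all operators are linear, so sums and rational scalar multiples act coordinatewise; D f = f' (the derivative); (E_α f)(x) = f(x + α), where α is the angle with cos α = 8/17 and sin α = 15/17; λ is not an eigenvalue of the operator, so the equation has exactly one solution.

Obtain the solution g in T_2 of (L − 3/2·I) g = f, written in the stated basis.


the image equals g(x) = (346/75)cos x - (197/75)sin x

write g with unknown coordinates in the stated basis and equate coefficients in (L − 3/2·I) g = f
solving from the highest basis element down gives g = (346/75)cos x - (197/75)sin x
check: L g = (398/25)cos x - (11/25)sin x
so L g − 3/2·g = 9cos x + (7/2)sin x = f ✓


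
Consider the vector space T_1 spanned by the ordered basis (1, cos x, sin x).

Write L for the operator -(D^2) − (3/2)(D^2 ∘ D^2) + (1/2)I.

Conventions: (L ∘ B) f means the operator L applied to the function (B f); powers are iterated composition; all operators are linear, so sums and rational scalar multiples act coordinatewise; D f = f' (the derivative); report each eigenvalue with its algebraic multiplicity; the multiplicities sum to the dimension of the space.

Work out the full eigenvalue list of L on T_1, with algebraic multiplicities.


λ = 0 (multiplicity 2), λ = 1/2 (multiplicity 1)

image of 1: 1/2
image of cos x: 0
image of sin x: 0
the matrix is diagonal; its diagonal is (1/2, 0, 0)
for a triangular matrix the eigenvalues are the diagonal entries, with algebraic multiplicity their repetition count


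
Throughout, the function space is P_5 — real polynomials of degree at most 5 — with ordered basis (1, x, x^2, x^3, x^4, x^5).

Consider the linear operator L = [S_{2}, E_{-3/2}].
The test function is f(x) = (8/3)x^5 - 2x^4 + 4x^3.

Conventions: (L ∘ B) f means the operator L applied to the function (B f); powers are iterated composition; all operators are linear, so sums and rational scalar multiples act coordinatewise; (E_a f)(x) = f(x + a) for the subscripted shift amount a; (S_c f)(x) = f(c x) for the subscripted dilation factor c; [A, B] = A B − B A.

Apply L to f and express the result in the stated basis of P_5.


E_{-3/2} f = (8/3)x^5 - 22x^4 + 76x^3 - 135x^2 + (243/2)x - 351/8
S_{2} E_{-3/2} f = (256/3)x^5 - 352x^4 + 608x^3 - 540x^2 + 243x - 351/8
S_{2} f = (256/3)x^5 - 32x^4 + 32x^3
E_{-3/2} S_{2} f = (256/3)x^5 - 672x^4 + 2144x^3 - 3456x^2 + 2808x - 918
[S_{2}, E_{-3/2}] f = 320x^4 - 1536x^3 + 2916x^2 - 2565x + 6993/8

the result is g(x) = 320x^4 - 1536x^3 + 2916x^2 - 2565x + 6993/8


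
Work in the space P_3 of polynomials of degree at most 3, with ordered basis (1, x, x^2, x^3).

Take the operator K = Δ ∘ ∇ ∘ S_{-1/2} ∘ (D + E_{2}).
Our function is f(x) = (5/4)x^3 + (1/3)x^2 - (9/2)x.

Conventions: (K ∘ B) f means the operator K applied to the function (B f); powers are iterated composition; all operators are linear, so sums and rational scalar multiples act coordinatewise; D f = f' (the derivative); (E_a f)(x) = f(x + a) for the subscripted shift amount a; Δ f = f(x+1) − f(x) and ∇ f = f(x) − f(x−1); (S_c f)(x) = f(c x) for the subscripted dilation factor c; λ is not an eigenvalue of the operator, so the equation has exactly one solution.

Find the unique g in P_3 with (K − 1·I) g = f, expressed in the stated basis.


the image equals g(x) = -(5/4)x^3 - (1/3)x^2 + (87/16)x - 139/24

write g with unknown coordinates in the stated basis and equate coefficients in (K − 1·I) g = f
solving from the highest basis element down gives g = -(5/4)x^3 - (1/3)x^2 + (87/16)x - 139/24
check: K g = (15/16)x - 139/24
so K g − 1·g = (5/4)x^3 + (1/3)x^2 - (9/2)x = f ✓


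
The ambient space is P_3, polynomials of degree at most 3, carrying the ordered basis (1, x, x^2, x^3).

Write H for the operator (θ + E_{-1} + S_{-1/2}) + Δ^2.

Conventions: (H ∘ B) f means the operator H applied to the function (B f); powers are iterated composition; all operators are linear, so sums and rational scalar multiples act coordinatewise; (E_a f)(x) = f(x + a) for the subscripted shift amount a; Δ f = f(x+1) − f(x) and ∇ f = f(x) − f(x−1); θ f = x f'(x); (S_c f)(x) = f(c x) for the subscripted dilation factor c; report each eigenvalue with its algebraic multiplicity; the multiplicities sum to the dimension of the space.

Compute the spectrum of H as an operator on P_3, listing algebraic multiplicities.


image of 1: 2
image of x: (3/2)x - 1
image of x^2: (13/4)x^2 - 2x + 3
image of x^3: (31/8)x^3 - 3x^2 + 9x + 5
the matrix is upper triangular; its diagonal is (2, 3/2, 13/4, 31/8)
for a triangular matrix the eigenvalues are the diagonal entries, with algebraic multiplicity their repetition count

λ = 3/2 (multiplicity 1), λ = 2 (multiplicity 1), λ = 13/4 (multiplicity 1), λ = 31/8 (multiplicity 1)


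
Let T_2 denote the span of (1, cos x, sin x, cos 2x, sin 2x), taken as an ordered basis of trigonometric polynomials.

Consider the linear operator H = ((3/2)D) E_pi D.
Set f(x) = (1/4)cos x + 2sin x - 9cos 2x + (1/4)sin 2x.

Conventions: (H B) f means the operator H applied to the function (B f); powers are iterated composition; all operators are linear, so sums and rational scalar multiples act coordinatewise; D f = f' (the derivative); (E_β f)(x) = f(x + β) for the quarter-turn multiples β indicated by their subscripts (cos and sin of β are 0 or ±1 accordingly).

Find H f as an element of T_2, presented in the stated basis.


g(x) = (3/8)cos x + 3sin x + 54cos 2x - (3/2)sin 2x

D f = 2cos x - (1/4)sin x + (1/2)cos 2x + 18sin 2x
E_pi D f = -2cos x + (1/4)sin x + (1/2)cos 2x + 18sin 2x
D (E_pi D) f = (1/4)cos x + 2sin x + 36cos 2x - sin 2x
((3/2)D) (E_pi D) f = (3/8)cos x + 3sin x + 54cos 2x - (3/2)sin 2x


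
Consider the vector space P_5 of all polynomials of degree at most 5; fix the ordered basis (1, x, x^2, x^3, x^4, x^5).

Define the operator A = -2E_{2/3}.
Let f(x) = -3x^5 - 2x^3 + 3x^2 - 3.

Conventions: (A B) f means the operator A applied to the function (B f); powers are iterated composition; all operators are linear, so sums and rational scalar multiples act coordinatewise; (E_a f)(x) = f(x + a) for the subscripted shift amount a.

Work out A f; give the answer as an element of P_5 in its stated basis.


the image equals g(x) = 6x^5 + 20x^4 + (92/3)x^3 + (178/9)x^2 + (88/27)x + 430/81

E_{2/3} f = -3x^5 - 10x^4 - (46/3)x^3 - (89/9)x^2 - (44/27)x - 215/81
(-2E_{2/3}) f = 6x^5 + 20x^4 + (92/3)x^3 + (178/9)x^2 + (88/27)x + 430/81


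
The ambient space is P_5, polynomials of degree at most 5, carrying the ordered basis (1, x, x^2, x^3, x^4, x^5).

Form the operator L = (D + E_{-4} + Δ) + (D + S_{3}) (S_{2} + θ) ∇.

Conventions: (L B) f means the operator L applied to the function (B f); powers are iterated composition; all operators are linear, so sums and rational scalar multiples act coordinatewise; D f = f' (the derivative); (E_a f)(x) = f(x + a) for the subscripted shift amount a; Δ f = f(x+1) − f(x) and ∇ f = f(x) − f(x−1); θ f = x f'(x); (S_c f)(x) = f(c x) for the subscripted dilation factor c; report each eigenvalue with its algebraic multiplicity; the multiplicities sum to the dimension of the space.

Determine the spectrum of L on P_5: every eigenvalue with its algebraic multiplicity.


image of 1: 1
image of x: x - 1
image of x^2: x^2 + 14x + 22
image of x^3: x^3 + 156x^2 + 60x - 71
image of x^4: x^4 + 1180x^3 - 90x^2 - 288x + 268
image of x^5: x^5 + 8090x^4 - 2400x^3 - 420x^2 + 1360x - 1037
the matrix is upper triangular; its diagonal is (1, 1, 1, 1, 1, 1)
for a triangular matrix the eigenvalues are the diagonal entries, with algebraic multiplicity their repetition count

λ = 1 (multiplicity 6)


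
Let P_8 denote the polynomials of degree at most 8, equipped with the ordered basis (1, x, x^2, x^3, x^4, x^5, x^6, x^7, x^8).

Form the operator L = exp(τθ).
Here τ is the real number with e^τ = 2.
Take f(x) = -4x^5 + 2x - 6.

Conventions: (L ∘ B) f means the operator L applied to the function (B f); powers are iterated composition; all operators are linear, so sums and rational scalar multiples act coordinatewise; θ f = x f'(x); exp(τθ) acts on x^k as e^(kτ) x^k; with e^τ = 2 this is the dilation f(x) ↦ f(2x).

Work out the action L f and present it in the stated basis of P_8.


exp(τθ) x^k = e^(kτ) x^k; with e^τ = 2 this sends x^k to 2^k x^k
x ↦ 2 x
x^5 ↦ 32 x^5
applying this coordinatewise to f: exp(τθ) f = -128x^5 + 4x - 6

the result is g(x) = -128x^5 + 4x - 6


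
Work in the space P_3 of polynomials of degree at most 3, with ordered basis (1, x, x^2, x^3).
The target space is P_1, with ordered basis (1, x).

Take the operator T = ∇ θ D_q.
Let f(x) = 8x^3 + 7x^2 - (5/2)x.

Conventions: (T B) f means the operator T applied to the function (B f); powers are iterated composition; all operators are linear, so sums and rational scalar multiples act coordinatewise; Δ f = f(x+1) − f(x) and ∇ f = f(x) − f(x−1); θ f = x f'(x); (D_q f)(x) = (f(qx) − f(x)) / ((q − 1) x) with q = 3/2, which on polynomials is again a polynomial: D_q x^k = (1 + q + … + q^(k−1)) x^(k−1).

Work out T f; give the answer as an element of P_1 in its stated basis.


the result is g(x) = 152x - 117/2

D_q f = 38x^2 + (35/2)x - 5/2
θ D_q f = 76x^2 + (35/2)x
∇ θ D_q f = 152x - 117/2
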